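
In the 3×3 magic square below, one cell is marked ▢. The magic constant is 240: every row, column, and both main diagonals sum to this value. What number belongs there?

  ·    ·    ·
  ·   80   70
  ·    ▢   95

The remaining cell in row 2 is (2,1) = 240 − 150 = 90.
Using column 3: 70 + 95 + ? → (1,3) = 240 − 165 = 75.
The remaining cell in main diagonal is (1,1) = 240 − 175 = 65.
Anti-diagonal: 75 + 80 + ? = 240, so (3,1) = 85.
Row 1: 65 + 75 + ? = 240, so (1,2) = 100.
Row 3 must total 240; the given cells sum to 180, so (3,2) = 60.

60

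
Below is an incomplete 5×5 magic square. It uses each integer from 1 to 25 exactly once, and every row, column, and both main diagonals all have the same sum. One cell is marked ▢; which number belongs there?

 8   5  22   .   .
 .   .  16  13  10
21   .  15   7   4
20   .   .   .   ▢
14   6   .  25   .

23

The entries are 1 through 25, which sum to 325, so each line sums to 325/5 = 65.
Using row 3: 21 + 15 + 7 + 4 + ? → (3,2) = 65 − 47 = 18.
From column 1, 65 − (8 + 21 + 20 + 14) gives (2,1) = 2.
Using row 2: 2 + 16 + 13 + 10 + ? → (2,2) = 65 − 41 = 24.
Column 2 must total 65; the given cells sum to 53, so (4,2) = 12.
Anti-diagonal needs 65; the known cells sum to 54, so (1,5) = 11.
Row 1 needs 65; the known cells sum to 46, so (1,4) = 19.
Column 4 must total 65; the given cells sum to 64, so (4,4) = 1.
Main diagonal needs 65; the known cells sum to 48, so (5,5) = 17.
The remaining cell in row 5 is (5,3) = 65 − 62 = 3.
Column 3: 22 + 16 + 15 + 3 + ? = 65, so (4,3) = 9.
Using column 5: 11 + 10 + 4 + 17 + ? → (4,5) = 65 − 42 = 23.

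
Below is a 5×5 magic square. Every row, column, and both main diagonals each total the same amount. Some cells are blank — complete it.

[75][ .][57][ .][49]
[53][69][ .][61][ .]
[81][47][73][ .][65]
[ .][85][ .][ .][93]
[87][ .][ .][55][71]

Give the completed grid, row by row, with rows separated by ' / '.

75 91 57 83 49 / 53 69 95 61 77 / 81 47 73 89 65 / 59 85 51 67 93 / 87 63 79 55 71

Anti-diagonal is already complete: 49 + 61 + 73 + 85 + 87 = 355, so that is the magic constant.
Row 3: 81 + 47 + 73 + 65 + ? = 355, so (3,4) = 89.
Using column 1: 75 + 53 + 81 + 87 + ? → (4,1) = 355 − 296 = 59.
The remaining cell in column 5 is (2,5) = 355 − 278 = 77.
Main diagonal must total 355; the given cells sum to 288, so (4,4) = 67.
Row 2: 53 + 69 + 61 + 77 + ? = 355, so (2,3) = 95.
Row 4 must total 355; the given cells sum to 304, so (4,3) = 51.
Using column 3: 57 + 95 + 73 + 51 + ? → (5,3) = 355 − 276 = 79.
The remaining cell in column 4 is (1,4) = 355 − 272 = 83.
The remaining cell in row 1 is (1,2) = 355 − 264 = 91.
Row 5: 87 + 79 + 55 + 71 + ? = 355, so (5,2) = 63.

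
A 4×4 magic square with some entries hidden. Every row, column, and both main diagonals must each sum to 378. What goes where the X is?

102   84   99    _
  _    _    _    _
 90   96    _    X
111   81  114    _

105

Using row 1: 102 + 84 + 99 + ? → (1,4) = 378 − 285 = 93.
Row 4 needs 378; the known cells sum to 306, so (4,4) = 72.
The remaining cell in column 1 is (2,1) = 378 − 303 = 75.
From column 2, 378 − (84 + 96 + 81) gives (2,2) = 117.
The remaining cell in main diagonal is (3,3) = 378 − 291 = 87.
Anti-diagonal: 93 + 96 + 111 + ? = 378, so (2,3) = 78.
From row 2, 378 − (75 + 117 + 78) gives (2,4) = 108.
The remaining cell in row 3 is (3,4) = 378 − 273 = 105.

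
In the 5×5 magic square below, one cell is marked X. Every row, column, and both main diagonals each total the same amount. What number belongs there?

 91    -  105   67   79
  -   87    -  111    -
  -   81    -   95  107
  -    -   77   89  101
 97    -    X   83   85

Column 4 is complete and sums to 445; that is the magic constant.
Using row 1: 91 + 105 + 67 + 79 + ? → (1,2) = 445 − 342 = 103.
The remaining cell in column 5 is (2,5) = 445 − 372 = 73.
Using main diagonal: 91 + 87 + 89 + 85 + ? → (3,3) = 445 − 352 = 93.
Anti-diagonal: 79 + 111 + 93 + 97 + ? = 445, so (4,2) = 65.
Row 3 must total 445; the given cells sum to 376, so (3,1) = 69.
Row 4 must total 445; the given cells sum to 332, so (4,1) = 113.
From column 1, 445 − (91 + 69 + 113 + 97) gives (2,1) = 75.
Column 2 needs 445; the known cells sum to 336, so (5,2) = 109.
The remaining cell in row 2 is (2,3) = 445 − 346 = 99.
Using row 5: 97 + 109 + 83 + 85 + ? → (5,3) = 445 − 374 = 71.

71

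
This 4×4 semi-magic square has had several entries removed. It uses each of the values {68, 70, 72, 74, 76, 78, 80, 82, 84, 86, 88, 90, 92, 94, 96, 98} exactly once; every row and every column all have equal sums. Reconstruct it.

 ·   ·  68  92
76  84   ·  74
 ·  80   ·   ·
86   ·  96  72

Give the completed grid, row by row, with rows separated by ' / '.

82 90 68 92 / 76 84 98 74 / 88 80 70 94 / 86 78 96 72

The 16 entries sum to 1328, so each line sums to 1328/4 = 332.
The remaining cell in row 2 is (2,3) = 332 − 234 = 98.
Row 4 must total 332; the given cells sum to 254, so (4,2) = 78.
The remaining cell in column 2 is (1,2) = 332 − 242 = 90.
Column 3 needs 332; the known cells sum to 262, so (3,3) = 70.
Column 4 must total 332; the given cells sum to 238, so (3,4) = 94.
Row 1 must total 332; the given cells sum to 250, so (1,1) = 82.
Using row 3: 80 + 70 + 94 + ? → (3,1) = 332 − 244 = 88.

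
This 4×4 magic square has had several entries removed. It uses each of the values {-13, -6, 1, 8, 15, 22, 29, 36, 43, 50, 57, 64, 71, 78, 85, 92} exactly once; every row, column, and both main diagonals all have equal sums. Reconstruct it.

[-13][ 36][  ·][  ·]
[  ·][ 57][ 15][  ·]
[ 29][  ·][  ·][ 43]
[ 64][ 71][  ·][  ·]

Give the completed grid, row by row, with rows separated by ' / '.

-13 36 50 85 / 78 57 15 8 / 29 -6 92 43 / 64 71 1 22

The 16 entries sum to 632, so each line sums to 632/4 = 158.
Column 1 must total 158; the given cells sum to 80, so (2,1) = 78.
Column 2 must total 158; the given cells sum to 164, so (3,2) = -6.
Anti-diagonal must total 158; the given cells sum to 73, so (1,4) = 85.
Using row 1: -13 + 36 + 85 + ? → (1,3) = 158 − 108 = 50.
Row 2 must total 158; the given cells sum to 150, so (2,4) = 8.
Using row 3: 29 + (-6) + 43 + ? → (3,3) = 158 − 66 = 92.
Column 3 needs 158; the known cells sum to 157, so (4,3) = 1.
Using column 4: 85 + 8 + 43 + ? → (4,4) = 158 − 136 = 22.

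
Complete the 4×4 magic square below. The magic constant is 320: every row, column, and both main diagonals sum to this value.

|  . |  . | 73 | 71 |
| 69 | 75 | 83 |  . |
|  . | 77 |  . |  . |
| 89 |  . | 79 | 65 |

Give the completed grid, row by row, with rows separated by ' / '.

95 81 73 71 / 69 75 83 93 / 67 77 85 91 / 89 87 79 65

Row 2: 69 + 75 + 83 + ? = 320, so (2,4) = 93.
Row 4 needs 320; the known cells sum to 233, so (4,2) = 87.
Column 2 must total 320; the given cells sum to 239, so (1,2) = 81.
Using column 3: 73 + 83 + 79 + ? → (3,3) = 320 − 235 = 85.
Using column 4: 71 + 93 + 65 + ? → (3,4) = 320 − 229 = 91.
Main diagonal: 75 + 85 + 65 + ? = 320, so (1,1) = 95.
Row 3: 77 + 85 + 91 + ? = 320, so (3,1) = 67.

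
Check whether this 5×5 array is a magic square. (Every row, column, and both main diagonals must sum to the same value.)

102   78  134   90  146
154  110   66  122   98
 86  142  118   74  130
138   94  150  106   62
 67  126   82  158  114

No — column 4 sums to 550 but row 5 sums to 547.

Row 1: 102 + 78 + 134 + 90 + 146 = 550.
Row 2: 154 + 110 + 66 + 122 + 98 = 550.
Row 3: 86 + 142 + 118 + 74 + 130 = 550.
Row 4: 138 + 94 + 150 + 106 + 62 = 550.
Row 5: 67 + 126 + 82 + 158 + 114 = 547.
Column 1: 102 + 154 + 86 + 138 + 67 = 547.
Column 2: 78 + 110 + 142 + 94 + 126 = 550.
Column 3: 134 + 66 + 118 + 150 + 82 = 550.
Column 4: 90 + 122 + 74 + 106 + 158 = 550.
Column 5: 146 + 98 + 130 + 62 + 114 = 550.
Main diagonal: 102 + 110 + 118 + 106 + 114 = 550.
Anti-diagonal: 146 + 122 + 118 + 94 + 67 = 547.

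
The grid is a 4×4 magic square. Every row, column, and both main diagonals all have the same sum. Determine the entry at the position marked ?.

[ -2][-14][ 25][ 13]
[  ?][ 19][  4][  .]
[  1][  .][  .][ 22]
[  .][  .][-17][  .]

7

Row 1 is complete and sums to 22; that is the magic constant.
From column 3, 22 − (25 + 4 + (-17)) gives (3,3) = 10.
Main diagonal: -2 + 19 + 10 + ? = 22, so (4,4) = -5.
Row 3 needs 22; the known cells sum to 33, so (3,2) = -11.
Column 2 needs 22; the known cells sum to -6, so (4,2) = 28.
Column 4 needs 22; the known cells sum to 30, so (2,4) = -8.
Anti-diagonal must total 22; the given cells sum to 6, so (4,1) = 16.
Row 2 needs 22; the known cells sum to 15, so (2,1) = 7.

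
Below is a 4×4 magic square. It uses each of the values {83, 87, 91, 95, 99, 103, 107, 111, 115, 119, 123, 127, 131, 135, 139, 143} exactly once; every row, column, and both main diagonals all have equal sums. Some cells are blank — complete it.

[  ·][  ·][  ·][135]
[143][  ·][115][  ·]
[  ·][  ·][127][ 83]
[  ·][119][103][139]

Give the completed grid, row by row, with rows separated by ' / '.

The 16 entries sum to 1808, so each line sums to 1808/4 = 452.
Row 4: 119 + 103 + 139 + ? = 452, so (4,1) = 91.
Column 3 must total 452; the given cells sum to 345, so (1,3) = 107.
Column 4 must total 452; the given cells sum to 357, so (2,4) = 95.
Anti-diagonal: 135 + 115 + 91 + ? = 452, so (3,2) = 111.
Row 2 must total 452; the given cells sum to 353, so (2,2) = 99.
Using row 3: 111 + 127 + 83 + ? → (3,1) = 452 − 321 = 131.
Column 1 needs 452; the known cells sum to 365, so (1,1) = 87.
From column 2, 452 − (99 + 111 + 119) gives (1,2) = 123.

87 123 107 135 / 143 99 115 95 / 131 111 127 83 / 91 119 103 139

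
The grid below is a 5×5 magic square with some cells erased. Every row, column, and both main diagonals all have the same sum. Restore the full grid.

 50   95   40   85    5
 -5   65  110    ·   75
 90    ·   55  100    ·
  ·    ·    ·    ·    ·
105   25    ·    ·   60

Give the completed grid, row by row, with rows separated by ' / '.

50 95 40 85 5 / -5 65 110 30 75 / 90 10 55 100 20 / 35 80 0 45 115 / 105 25 70 15 60

Row 1 is already complete: 50 + 95 + 40 + 85 + 5 = 275, so that is the magic constant.
Row 2 must total 275; the given cells sum to 245, so (2,4) = 30.
The remaining cell in column 1 is (4,1) = 275 − 240 = 35.
From main diagonal, 275 − (50 + 65 + 55 + 60) gives (4,4) = 45.
Anti-diagonal: 5 + 30 + 55 + 105 + ? = 275, so (4,2) = 80.
From column 2, 275 − (95 + 65 + 80 + 25) gives (3,2) = 10.
Column 4: 85 + 30 + 100 + 45 + ? = 275, so (5,4) = 15.
Row 3: 90 + 10 + 55 + 100 + ? = 275, so (3,5) = 20.
Row 5: 105 + 25 + 15 + 60 + ? = 275, so (5,3) = 70.
Column 3: 40 + 110 + 55 + 70 + ? = 275, so (4,3) = 0.
From column 5, 275 − (5 + 75 + 20 + 60) gives (4,5) = 115.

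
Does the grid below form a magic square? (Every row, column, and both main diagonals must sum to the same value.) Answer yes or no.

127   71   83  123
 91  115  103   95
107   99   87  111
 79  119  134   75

Row 1: 127 + 71 + 83 + 123 = 404.
Row 2: 91 + 115 + 103 + 95 = 404.
Row 3: 107 + 99 + 87 + 111 = 404.
Row 4: 79 + 119 + 134 + 75 = 407.
Column 1: 127 + 91 + 107 + 79 = 404.
Column 2: 71 + 115 + 99 + 119 = 404.
Column 3: 83 + 103 + 87 + 134 = 407.
Column 4: 123 + 95 + 111 + 75 = 404.
Main diagonal: 127 + 115 + 87 + 75 = 404.
Anti-diagonal: 123 + 103 + 99 + 79 = 404.

No — column 3 sums to 407 but row 2 sums to 404.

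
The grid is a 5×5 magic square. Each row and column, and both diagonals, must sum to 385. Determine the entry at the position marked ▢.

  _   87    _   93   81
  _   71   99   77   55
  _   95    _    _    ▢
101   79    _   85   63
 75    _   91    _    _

Row 2 needs 385; the known cells sum to 302, so (2,1) = 83.
From row 4, 385 − (101 + 79 + 85 + 63) gives (4,3) = 57.
Column 2: 87 + 71 + 95 + 79 + ? = 385, so (5,2) = 53.
Anti-diagonal must total 385; the given cells sum to 312, so (3,3) = 73.
The remaining cell in column 3 is (1,3) = 385 − 320 = 65.
From row 1, 385 − (87 + 65 + 93 + 81) gives (1,1) = 59.
From column 1, 385 − (59 + 83 + 101 + 75) gives (3,1) = 67.
From main diagonal, 385 − (59 + 71 + 73 + 85) gives (5,5) = 97.
Row 5: 75 + 53 + 91 + 97 + ? = 385, so (5,4) = 69.
The remaining cell in column 4 is (3,4) = 385 − 324 = 61.
Column 5 must total 385; the given cells sum to 296, so (3,5) = 89.

89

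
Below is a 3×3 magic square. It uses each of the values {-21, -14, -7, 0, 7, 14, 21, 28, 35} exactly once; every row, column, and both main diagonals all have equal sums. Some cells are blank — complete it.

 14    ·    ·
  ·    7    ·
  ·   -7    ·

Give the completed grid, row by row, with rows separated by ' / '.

The 9 entries sum to 63, so each line sums to 63/3 = 21.
Column 2 needs 21; the known cells sum to 0, so (1,2) = 21.
Using main diagonal: 14 + 7 + ? → (3,3) = 21 − 21 = 0.
Using row 1: 14 + 21 + ? → (1,3) = 21 − 35 = -14.
Row 3: -7 + 0 + ? = 21, so (3,1) = 28.
Column 1 needs 21; the known cells sum to 42, so (2,1) = -21.
The remaining cell in column 3 is (2,3) = 21 − (-14) = 35.

14 21 -14 / -21 7 35 / 28 -7 0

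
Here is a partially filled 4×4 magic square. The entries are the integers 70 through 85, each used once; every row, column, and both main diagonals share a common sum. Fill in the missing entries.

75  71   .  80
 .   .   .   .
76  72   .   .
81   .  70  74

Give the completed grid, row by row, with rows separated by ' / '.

The entries are 70 through 85, which sum to 1240, so each line sums to 1240/4 = 310.
Row 1 needs 310; the known cells sum to 226, so (1,3) = 84.
Row 4 must total 310; the given cells sum to 225, so (4,2) = 85.
Column 1 must total 310; the given cells sum to 232, so (2,1) = 78.
The remaining cell in column 2 is (2,2) = 310 − 228 = 82.
From main diagonal, 310 − (75 + 82 + 74) gives (3,3) = 79.
Using anti-diagonal: 80 + 72 + 81 + ? → (2,3) = 310 − 233 = 77.
Using row 2: 78 + 82 + 77 + ? → (2,4) = 310 − 237 = 73.
Row 3: 76 + 72 + 79 + ? = 310, so (3,4) = 83.

75 71 84 80 / 78 82 77 73 / 76 72 79 83 / 81 85 70 74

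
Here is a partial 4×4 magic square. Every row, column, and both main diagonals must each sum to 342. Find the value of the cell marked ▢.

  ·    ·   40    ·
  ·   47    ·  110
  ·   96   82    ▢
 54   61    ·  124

33

Row 4: 54 + 61 + 124 + ? = 342, so (4,3) = 103.
Using column 2: 47 + 96 + 61 + ? → (1,2) = 342 − 204 = 138.
Column 3: 40 + 82 + 103 + ? = 342, so (2,3) = 117.
From main diagonal, 342 − (47 + 82 + 124) gives (1,1) = 89.
The remaining cell in anti-diagonal is (1,4) = 342 − 267 = 75.
From row 2, 342 − (47 + 117 + 110) gives (2,1) = 68.
From column 1, 342 − (89 + 68 + 54) gives (3,1) = 131.
Column 4 needs 342; the known cells sum to 309, so (3,4) = 33.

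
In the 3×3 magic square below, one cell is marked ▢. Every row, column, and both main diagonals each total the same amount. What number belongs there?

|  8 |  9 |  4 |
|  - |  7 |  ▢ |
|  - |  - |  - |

11

Row 1 is complete and sums to 21; that is the magic constant.
Using column 2: 9 + 7 + ? → (3,2) = 21 − 16 = 5.
Using main diagonal: 8 + 7 + ? → (3,3) = 21 − 15 = 6.
Using anti-diagonal: 4 + 7 + ? → (3,1) = 21 − 11 = 10.
Column 1: 8 + 10 + ? = 21, so (2,1) = 3.
Column 3: 4 + 6 + ? = 21, so (2,3) = 11.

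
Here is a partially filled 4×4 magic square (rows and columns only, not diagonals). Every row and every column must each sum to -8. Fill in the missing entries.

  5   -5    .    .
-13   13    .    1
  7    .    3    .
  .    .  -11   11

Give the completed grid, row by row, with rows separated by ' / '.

5 -5 9 -17 / -13 13 -9 1 / 7 -15 3 -3 / -7 -1 -11 11

From row 2, -8 − (-13 + 13 + 1) gives (2,3) = -9.
The remaining cell in column 1 is (4,1) = -8 − (-1) = -7.
Using column 3: -9 + 3 + (-11) + ? → (1,3) = -8 − (-17) = 9.
Row 1: 5 + (-5) + 9 + ? = -8, so (1,4) = -17.
The remaining cell in row 4 is (4,2) = -8 − (-7) = -1.
Using column 2: -5 + 13 + (-1) + ? → (3,2) = -8 − 7 = -15.
Column 4 needs -8; the known cells sum to -5, so (3,4) = -3.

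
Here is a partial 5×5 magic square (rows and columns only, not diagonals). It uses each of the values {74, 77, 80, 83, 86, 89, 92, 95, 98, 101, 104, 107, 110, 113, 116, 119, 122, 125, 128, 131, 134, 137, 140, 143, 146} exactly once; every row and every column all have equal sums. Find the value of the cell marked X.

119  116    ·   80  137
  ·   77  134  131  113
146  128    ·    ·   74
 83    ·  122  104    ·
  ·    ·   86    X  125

143

The 25 entries sum to 2750, so each line sums to 2750/5 = 550.
Row 1 must total 550; the given cells sum to 452, so (1,3) = 98.
Row 2: 77 + 134 + 131 + 113 + ? = 550, so (2,1) = 95.
Column 1: 119 + 95 + 146 + 83 + ? = 550, so (5,1) = 107.
From column 3, 550 − (98 + 134 + 122 + 86) gives (3,3) = 110.
Column 5 needs 550; the known cells sum to 449, so (4,5) = 101.
Row 3 must total 550; the given cells sum to 458, so (3,4) = 92.
Row 4 must total 550; the given cells sum to 410, so (4,2) = 140.
From column 2, 550 − (116 + 77 + 128 + 140) gives (5,2) = 89.
Using column 4: 80 + 131 + 92 + 104 + ? → (5,4) = 550 − 407 = 143.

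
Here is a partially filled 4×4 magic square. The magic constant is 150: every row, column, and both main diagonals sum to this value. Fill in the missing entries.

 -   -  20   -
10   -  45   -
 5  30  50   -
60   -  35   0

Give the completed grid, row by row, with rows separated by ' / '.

Row 3: 5 + 30 + 50 + ? = 150, so (3,4) = 65.
The remaining cell in row 4 is (4,2) = 150 − 95 = 55.
Column 1: 10 + 5 + 60 + ? = 150, so (1,1) = 75.
From main diagonal, 150 − (75 + 50 + 0) gives (2,2) = 25.
Anti-diagonal must total 150; the given cells sum to 135, so (1,4) = 15.
From row 1, 150 − (75 + 20 + 15) gives (1,2) = 40.
Row 2 must total 150; the given cells sum to 80, so (2,4) = 70.

75 40 20 15 / 10 25 45 70 / 5 30 50 65 / 60 55 35 0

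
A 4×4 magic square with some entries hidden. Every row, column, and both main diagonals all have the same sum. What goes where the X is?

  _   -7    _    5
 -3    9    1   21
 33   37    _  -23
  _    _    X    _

Row 2 is complete and sums to 28; that is the magic constant.
Row 3 needs 28; the known cells sum to 47, so (3,3) = -19.
Column 2 must total 28; the given cells sum to 39, so (4,2) = -11.
Column 4: 5 + 21 + (-23) + ? = 28, so (4,4) = 25.
From main diagonal, 28 − (9 + (-19) + 25) gives (1,1) = 13.
Anti-diagonal must total 28; the given cells sum to 43, so (4,1) = -15.
Using row 1: 13 + (-7) + 5 + ? → (1,3) = 28 − 11 = 17.
Row 4: -15 + (-11) + 25 + ? = 28, so (4,3) = 29.

29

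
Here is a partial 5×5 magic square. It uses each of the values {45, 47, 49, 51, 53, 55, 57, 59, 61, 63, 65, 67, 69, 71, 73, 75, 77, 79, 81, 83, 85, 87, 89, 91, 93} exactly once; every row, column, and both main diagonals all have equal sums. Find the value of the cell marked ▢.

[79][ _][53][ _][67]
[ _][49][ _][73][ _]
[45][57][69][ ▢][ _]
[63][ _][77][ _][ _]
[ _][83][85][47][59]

The 25 entries sum to 1725, so each line sums to 1725/5 = 345.
Using row 5: 83 + 85 + 47 + 59 + ? → (5,1) = 345 − 274 = 71.
Column 1 needs 345; the known cells sum to 258, so (2,1) = 87.
Column 3: 53 + 69 + 77 + 85 + ? = 345, so (2,3) = 61.
Using main diagonal: 79 + 49 + 69 + 59 + ? → (4,4) = 345 − 256 = 89.
The remaining cell in anti-diagonal is (4,2) = 345 − 280 = 65.
From row 2, 345 − (87 + 49 + 61 + 73) gives (2,5) = 75.
The remaining cell in row 4 is (4,5) = 345 − 294 = 51.
The remaining cell in column 2 is (1,2) = 345 − 254 = 91.
The remaining cell in column 5 is (3,5) = 345 − 252 = 93.
Row 1 must total 345; the given cells sum to 290, so (1,4) = 55.
The remaining cell in row 3 is (3,4) = 345 − 264 = 81.

81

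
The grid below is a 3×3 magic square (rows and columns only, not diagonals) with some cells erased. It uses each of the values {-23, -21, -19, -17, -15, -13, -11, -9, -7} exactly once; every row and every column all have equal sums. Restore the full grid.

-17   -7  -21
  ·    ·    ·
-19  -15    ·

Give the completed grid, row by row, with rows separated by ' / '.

The 9 entries sum to -135, so each line sums to -135/3 = -45.
The remaining cell in row 3 is (3,3) = -45 − (-34) = -11.
Column 1: -17 + (-19) + ? = -45, so (2,1) = -9.
Column 2: -7 + (-15) + ? = -45, so (2,2) = -23.
From column 3, -45 − (-21 + (-11)) gives (2,3) = -13.

-17 -7 -21 / -9 -23 -13 / -19 -15 -11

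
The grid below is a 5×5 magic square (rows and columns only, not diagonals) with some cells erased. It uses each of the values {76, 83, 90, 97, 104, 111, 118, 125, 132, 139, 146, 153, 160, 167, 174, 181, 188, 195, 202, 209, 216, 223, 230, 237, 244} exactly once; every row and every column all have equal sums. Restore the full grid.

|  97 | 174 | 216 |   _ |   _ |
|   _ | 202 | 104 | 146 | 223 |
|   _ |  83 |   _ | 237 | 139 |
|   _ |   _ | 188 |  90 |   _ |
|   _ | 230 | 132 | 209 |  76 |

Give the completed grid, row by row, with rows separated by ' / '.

The 25 entries sum to 4000, so each line sums to 4000/5 = 800.
Row 2 needs 800; the known cells sum to 675, so (2,1) = 125.
Using row 5: 230 + 132 + 209 + 76 + ? → (5,1) = 800 − 647 = 153.
Column 2 needs 800; the known cells sum to 689, so (4,2) = 111.
Column 3: 216 + 104 + 188 + 132 + ? = 800, so (3,3) = 160.
From column 4, 800 − (146 + 237 + 90 + 209) gives (1,4) = 118.
The remaining cell in row 1 is (1,5) = 800 − 605 = 195.
Row 3: 83 + 160 + 237 + 139 + ? = 800, so (3,1) = 181.
Column 1 needs 800; the known cells sum to 556, so (4,1) = 244.
Column 5 must total 800; the given cells sum to 633, so (4,5) = 167.

97 174 216 118 195 / 125 202 104 146 223 / 181 83 160 237 139 / 244 111 188 90 167 / 153 230 132 209 76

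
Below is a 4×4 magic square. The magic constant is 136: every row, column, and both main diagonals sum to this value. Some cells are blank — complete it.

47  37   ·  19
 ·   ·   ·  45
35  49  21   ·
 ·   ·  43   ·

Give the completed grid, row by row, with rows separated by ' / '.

Row 1 needs 136; the known cells sum to 103, so (1,3) = 33.
From row 3, 136 − (35 + 49 + 21) gives (3,4) = 31.
From column 3, 136 − (33 + 21 + 43) gives (2,3) = 39.
Column 4: 19 + 45 + 31 + ? = 136, so (4,4) = 41.
The remaining cell in main diagonal is (2,2) = 136 − 109 = 27.
The remaining cell in anti-diagonal is (4,1) = 136 − 107 = 29.
Row 2: 27 + 39 + 45 + ? = 136, so (2,1) = 25.
Row 4: 29 + 43 + 41 + ? = 136, so (4,2) = 23.

47 37 33 19 / 25 27 39 45 / 35 49 21 31 / 29 23 43 41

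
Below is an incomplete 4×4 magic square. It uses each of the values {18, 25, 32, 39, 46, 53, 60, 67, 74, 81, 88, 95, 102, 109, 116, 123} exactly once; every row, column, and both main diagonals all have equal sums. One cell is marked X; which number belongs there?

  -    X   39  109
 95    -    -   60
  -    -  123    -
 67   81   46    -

The 16 entries sum to 1128, so each line sums to 1128/4 = 282.
Row 4 needs 282; the known cells sum to 194, so (4,4) = 88.
Column 3 must total 282; the given cells sum to 208, so (2,3) = 74.
Using column 4: 109 + 60 + 88 + ? → (3,4) = 282 − 257 = 25.
From anti-diagonal, 282 − (109 + 74 + 67) gives (3,2) = 32.
Using row 2: 95 + 74 + 60 + ? → (2,2) = 282 − 229 = 53.
Row 3 must total 282; the given cells sum to 180, so (3,1) = 102.
Column 1: 95 + 102 + 67 + ? = 282, so (1,1) = 18.
The remaining cell in column 2 is (1,2) = 282 − 166 = 116.

116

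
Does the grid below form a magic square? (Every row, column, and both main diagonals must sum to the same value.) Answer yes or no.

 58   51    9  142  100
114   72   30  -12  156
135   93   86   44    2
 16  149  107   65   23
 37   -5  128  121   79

Row 1: 58 + 51 + 9 + 142 + 100 = 360.
Row 2: 114 + 72 + 30 + (-12) + 156 = 360.
Row 3: 135 + 93 + 86 + 44 + 2 = 360.
Row 4: 16 + 149 + 107 + 65 + 23 = 360.
Row 5: 37 + (-5) + 128 + 121 + 79 = 360.
Column 1: 58 + 114 + 135 + 16 + 37 = 360.
Column 2: 51 + 72 + 93 + 149 + (-5) = 360.
Column 3: 9 + 30 + 86 + 107 + 128 = 360.
Column 4: 142 + (-12) + 44 + 65 + 121 = 360.
Column 5: 100 + 156 + 2 + 23 + 79 = 360.
Main diagonal: 58 + 72 + 86 + 65 + 79 = 360.
Anti-diagonal: 100 + (-12) + 86 + 149 + 37 = 360.
All lines sum to 360.

Yes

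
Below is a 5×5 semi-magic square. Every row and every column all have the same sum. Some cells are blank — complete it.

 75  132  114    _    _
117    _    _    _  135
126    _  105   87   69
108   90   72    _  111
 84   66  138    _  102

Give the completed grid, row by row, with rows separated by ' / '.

Column 1 is already complete: 75 + 117 + 126 + 108 + 84 = 510, so that is the magic constant.
The remaining cell in row 3 is (3,2) = 510 − 387 = 123.
From row 4, 510 − (108 + 90 + 72 + 111) gives (4,4) = 129.
Row 5 needs 510; the known cells sum to 390, so (5,4) = 120.
Column 2: 132 + 123 + 90 + 66 + ? = 510, so (2,2) = 99.
Column 3 must total 510; the given cells sum to 429, so (2,3) = 81.
Column 5: 135 + 69 + 111 + 102 + ? = 510, so (1,5) = 93.
From row 1, 510 − (75 + 132 + 114 + 93) gives (1,4) = 96.
Row 2 needs 510; the known cells sum to 432, so (2,4) = 78.

75 132 114 96 93 / 117 99 81 78 135 / 126 123 105 87 69 / 108 90 72 129 111 / 84 66 138 120 102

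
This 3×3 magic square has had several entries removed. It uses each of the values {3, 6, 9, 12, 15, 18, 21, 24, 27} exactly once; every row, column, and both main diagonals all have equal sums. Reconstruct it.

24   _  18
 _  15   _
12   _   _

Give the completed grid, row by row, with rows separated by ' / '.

The 9 entries sum to 135, so each line sums to 135/3 = 45.
Row 1 must total 45; the given cells sum to 42, so (1,2) = 3.
Column 1 must total 45; the given cells sum to 36, so (2,1) = 9.
Column 2 needs 45; the known cells sum to 18, so (3,2) = 27.
The remaining cell in main diagonal is (3,3) = 45 − 39 = 6.
Row 2 must total 45; the given cells sum to 24, so (2,3) = 21.

24 3 18 / 9 15 21 / 12 27 6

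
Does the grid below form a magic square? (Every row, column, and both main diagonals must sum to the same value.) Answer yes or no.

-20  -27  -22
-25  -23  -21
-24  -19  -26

Yes

Row 1: -20 + (-27) + (-22) = -69.
Row 2: -25 + (-23) + (-21) = -69.
Row 3: -24 + (-19) + (-26) = -69.
Column 1: -20 + (-25) + (-24) = -69.
Column 2: -27 + (-23) + (-19) = -69.
Column 3: -22 + (-21) + (-26) = -69.
Main diagonal: -20 + (-23) + (-26) = -69.
Anti-diagonal: -22 + (-23) + (-24) = -69.
All lines sum to -69.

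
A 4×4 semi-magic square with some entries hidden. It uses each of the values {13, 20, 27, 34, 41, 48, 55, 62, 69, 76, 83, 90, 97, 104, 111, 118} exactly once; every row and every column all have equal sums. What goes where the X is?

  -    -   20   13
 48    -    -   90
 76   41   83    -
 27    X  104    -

34

The 16 entries sum to 1048, so each line sums to 1048/4 = 262.
Row 3: 76 + 41 + 83 + ? = 262, so (3,4) = 62.
Column 1: 48 + 76 + 27 + ? = 262, so (1,1) = 111.
Using column 3: 20 + 83 + 104 + ? → (2,3) = 262 − 207 = 55.
The remaining cell in column 4 is (4,4) = 262 − 165 = 97.
Row 1 must total 262; the given cells sum to 144, so (1,2) = 118.
Using row 2: 48 + 55 + 90 + ? → (2,2) = 262 − 193 = 69.
Row 4: 27 + 104 + 97 + ? = 262, so (4,2) = 34.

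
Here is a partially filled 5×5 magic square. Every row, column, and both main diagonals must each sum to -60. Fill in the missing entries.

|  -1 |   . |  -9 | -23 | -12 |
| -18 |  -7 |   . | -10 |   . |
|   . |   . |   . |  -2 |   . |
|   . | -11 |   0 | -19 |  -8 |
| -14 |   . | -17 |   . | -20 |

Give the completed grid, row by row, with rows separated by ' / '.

-1 -15 -9 -23 -12 / -18 -7 -21 -10 -4 / -5 -24 -13 -2 -16 / -22 -11 0 -19 -8 / -14 -3 -17 -6 -20

Row 1: -1 + (-9) + (-23) + (-12) + ? = -60, so (1,2) = -15.
Row 4: -11 + 0 + (-19) + (-8) + ? = -60, so (4,1) = -22.
From column 1, -60 − (-1 + (-18) + (-22) + (-14)) gives (3,1) = -5.
Column 4: -23 + (-10) + (-2) + (-19) + ? = -60, so (5,4) = -6.
From main diagonal, -60 − (-1 + (-7) + (-19) + (-20)) gives (3,3) = -13.
Using row 5: -14 + (-17) + (-6) + (-20) + ? → (5,2) = -60 − (-57) = -3.
Column 2 needs -60; the known cells sum to -36, so (3,2) = -24.
Column 3 must total -60; the given cells sum to -39, so (2,3) = -21.
Row 2: -18 + (-7) + (-21) + (-10) + ? = -60, so (2,5) = -4.
Using row 3: -5 + (-24) + (-13) + (-2) + ? → (3,5) = -60 − (-44) = -16.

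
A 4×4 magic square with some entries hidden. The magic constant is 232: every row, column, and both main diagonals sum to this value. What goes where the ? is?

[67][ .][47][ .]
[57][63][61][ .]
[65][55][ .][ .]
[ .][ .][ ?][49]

Using row 2: 57 + 63 + 61 + ? → (2,4) = 232 − 181 = 51.
Column 1 must total 232; the given cells sum to 189, so (4,1) = 43.
Main diagonal must total 232; the given cells sum to 179, so (3,3) = 53.
Anti-diagonal needs 232; the known cells sum to 159, so (1,4) = 73.
The remaining cell in row 1 is (1,2) = 232 − 187 = 45.
Row 3: 65 + 55 + 53 + ? = 232, so (3,4) = 59.
Column 2: 45 + 63 + 55 + ? = 232, so (4,2) = 69.
Column 3: 47 + 61 + 53 + ? = 232, so (4,3) = 71.

71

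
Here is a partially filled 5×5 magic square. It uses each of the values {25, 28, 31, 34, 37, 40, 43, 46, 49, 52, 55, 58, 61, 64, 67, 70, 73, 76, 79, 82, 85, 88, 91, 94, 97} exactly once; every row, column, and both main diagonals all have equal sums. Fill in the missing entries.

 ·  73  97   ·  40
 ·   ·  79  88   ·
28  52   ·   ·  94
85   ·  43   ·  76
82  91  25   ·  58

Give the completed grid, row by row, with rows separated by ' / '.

The 25 entries sum to 1525, so each line sums to 1525/5 = 305.
Row 5 must total 305; the given cells sum to 256, so (5,4) = 49.
Column 3: 97 + 79 + 43 + 25 + ? = 305, so (3,3) = 61.
The remaining cell in column 5 is (2,5) = 305 − 268 = 37.
Anti-diagonal needs 305; the known cells sum to 271, so (4,2) = 34.
Row 3 needs 305; the known cells sum to 235, so (3,4) = 70.
From row 4, 305 − (85 + 34 + 43 + 76) gives (4,4) = 67.
Using column 2: 73 + 52 + 34 + 91 + ? → (2,2) = 305 − 250 = 55.
Column 4 must total 305; the given cells sum to 274, so (1,4) = 31.
The remaining cell in main diagonal is (1,1) = 305 − 241 = 64.
The remaining cell in row 2 is (2,1) = 305 − 259 = 46.

64 73 97 31 40 / 46 55 79 88 37 / 28 52 61 70 94 / 85 34 43 67 76 / 82 91 25 49 58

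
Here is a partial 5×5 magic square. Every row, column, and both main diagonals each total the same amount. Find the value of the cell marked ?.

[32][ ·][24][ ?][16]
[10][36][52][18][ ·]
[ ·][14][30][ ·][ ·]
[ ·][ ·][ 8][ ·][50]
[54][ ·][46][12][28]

Column 3 is complete and sums to 160; that is the magic constant.
Row 2 needs 160; the known cells sum to 116, so (2,5) = 44.
The remaining cell in row 5 is (5,2) = 160 − 140 = 20.
Column 5 must total 160; the given cells sum to 138, so (3,5) = 22.
Main diagonal needs 160; the known cells sum to 126, so (4,4) = 34.
From anti-diagonal, 160 − (16 + 18 + 30 + 54) gives (4,2) = 42.
The remaining cell in row 4 is (4,1) = 160 − 134 = 26.
The remaining cell in column 1 is (3,1) = 160 − 122 = 38.
Column 2 must total 160; the given cells sum to 112, so (1,2) = 48.
Row 1 needs 160; the known cells sum to 120, so (1,4) = 40.

40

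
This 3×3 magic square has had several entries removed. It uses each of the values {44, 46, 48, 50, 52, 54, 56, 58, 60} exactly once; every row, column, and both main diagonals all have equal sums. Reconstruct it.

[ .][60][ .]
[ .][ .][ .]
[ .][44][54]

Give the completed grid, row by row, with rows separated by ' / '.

The 9 entries sum to 468, so each line sums to 468/3 = 156.
From row 3, 156 − (44 + 54) gives (3,1) = 58.
The remaining cell in column 2 is (2,2) = 156 − 104 = 52.
The remaining cell in main diagonal is (1,1) = 156 − 106 = 50.
Using anti-diagonal: 52 + 58 + ? → (1,3) = 156 − 110 = 46.
Using column 1: 50 + 58 + ? → (2,1) = 156 − 108 = 48.
Using column 3: 46 + 54 + ? → (2,3) = 156 − 100 = 56.

50 60 46 / 48 52 56 / 58 44 54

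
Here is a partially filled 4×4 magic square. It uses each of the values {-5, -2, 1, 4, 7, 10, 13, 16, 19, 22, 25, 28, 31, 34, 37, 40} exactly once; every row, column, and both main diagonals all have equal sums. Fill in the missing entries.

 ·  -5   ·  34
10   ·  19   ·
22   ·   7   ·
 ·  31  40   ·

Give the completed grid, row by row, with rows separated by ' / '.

The 16 entries sum to 280, so each line sums to 280/4 = 70.
The remaining cell in column 3 is (1,3) = 70 − 66 = 4.
Using row 1: -5 + 4 + 34 + ? → (1,1) = 70 − 33 = 37.
Using column 1: 37 + 10 + 22 + ? → (4,1) = 70 − 69 = 1.
Anti-diagonal needs 70; the known cells sum to 54, so (3,2) = 16.
The remaining cell in row 3 is (3,4) = 70 − 45 = 25.
Row 4: 1 + 31 + 40 + ? = 70, so (4,4) = -2.
Column 2 must total 70; the given cells sum to 42, so (2,2) = 28.
From column 4, 70 − (34 + 25 + (-2)) gives (2,4) = 13.

37 -5 4 34 / 10 28 19 13 / 22 16 7 25 / 1 31 40 -2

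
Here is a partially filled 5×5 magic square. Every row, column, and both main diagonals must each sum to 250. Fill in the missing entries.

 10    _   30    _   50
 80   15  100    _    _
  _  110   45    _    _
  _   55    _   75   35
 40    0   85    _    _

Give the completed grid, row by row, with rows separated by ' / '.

10 70 30 90 50 / 80 15 100 60 -5 / 25 110 45 5 65 / 95 55 -10 75 35 / 40 0 85 20 105

The remaining cell in column 2 is (1,2) = 250 − 180 = 70.
Column 3 must total 250; the given cells sum to 260, so (4,3) = -10.
From main diagonal, 250 − (10 + 15 + 45 + 75) gives (5,5) = 105.
Anti-diagonal: 50 + 45 + 55 + 40 + ? = 250, so (2,4) = 60.
Using row 1: 10 + 70 + 30 + 50 + ? → (1,4) = 250 − 160 = 90.
Row 2: 80 + 15 + 100 + 60 + ? = 250, so (2,5) = -5.
From row 4, 250 − (55 + (-10) + 75 + 35) gives (4,1) = 95.
Row 5: 40 + 0 + 85 + 105 + ? = 250, so (5,4) = 20.
Using column 1: 10 + 80 + 95 + 40 + ? → (3,1) = 250 − 225 = 25.
Column 4: 90 + 60 + 75 + 20 + ? = 250, so (3,4) = 5.
Column 5 needs 250; the known cells sum to 185, so (3,5) = 65.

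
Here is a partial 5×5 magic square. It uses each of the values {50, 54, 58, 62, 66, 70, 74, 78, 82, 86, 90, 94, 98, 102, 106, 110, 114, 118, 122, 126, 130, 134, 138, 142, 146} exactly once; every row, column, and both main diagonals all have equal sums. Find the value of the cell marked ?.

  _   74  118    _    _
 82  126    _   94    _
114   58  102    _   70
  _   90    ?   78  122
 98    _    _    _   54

134

The 25 entries sum to 2450, so each line sums to 2450/5 = 490.
Row 3 must total 490; the given cells sum to 344, so (3,4) = 146.
The remaining cell in column 2 is (5,2) = 490 − 348 = 142.
From main diagonal, 490 − (126 + 102 + 78 + 54) gives (1,1) = 130.
Anti-diagonal: 94 + 102 + 90 + 98 + ? = 490, so (1,5) = 106.
Row 1 needs 490; the known cells sum to 428, so (1,4) = 62.
Column 1: 130 + 82 + 114 + 98 + ? = 490, so (4,1) = 66.
Column 4 must total 490; the given cells sum to 380, so (5,4) = 110.
From column 5, 490 − (106 + 70 + 122 + 54) gives (2,5) = 138.
From row 2, 490 − (82 + 126 + 94 + 138) gives (2,3) = 50.
Row 4 needs 490; the known cells sum to 356, so (4,3) = 134.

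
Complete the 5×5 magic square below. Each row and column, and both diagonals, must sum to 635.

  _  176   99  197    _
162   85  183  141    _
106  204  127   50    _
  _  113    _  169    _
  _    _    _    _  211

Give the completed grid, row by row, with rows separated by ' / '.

43 176 99 197 120 / 162 85 183 141 64 / 106 204 127 50 148 / 190 113 71 169 92 / 134 57 155 78 211

Row 2 needs 635; the known cells sum to 571, so (2,5) = 64.
Using row 3: 106 + 204 + 127 + 50 + ? → (3,5) = 635 − 487 = 148.
Column 2 must total 635; the given cells sum to 578, so (5,2) = 57.
Column 4 must total 635; the given cells sum to 557, so (5,4) = 78.
Main diagonal needs 635; the known cells sum to 592, so (1,1) = 43.
Row 1: 43 + 176 + 99 + 197 + ? = 635, so (1,5) = 120.
Column 5 needs 635; the known cells sum to 543, so (4,5) = 92.
Anti-diagonal needs 635; the known cells sum to 501, so (5,1) = 134.
Using row 5: 134 + 57 + 78 + 211 + ? → (5,3) = 635 − 480 = 155.
Column 1 must total 635; the given cells sum to 445, so (4,1) = 190.
The remaining cell in column 3 is (4,3) = 635 − 564 = 71.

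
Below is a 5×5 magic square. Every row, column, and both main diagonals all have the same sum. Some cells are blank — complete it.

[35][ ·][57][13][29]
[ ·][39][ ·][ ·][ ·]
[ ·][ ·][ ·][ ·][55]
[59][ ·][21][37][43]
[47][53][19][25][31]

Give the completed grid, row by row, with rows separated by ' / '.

Row 5 is already complete: 47 + 53 + 19 + 25 + 31 = 175, so that is the magic constant.
Row 1 needs 175; the known cells sum to 134, so (1,2) = 41.
Row 4 needs 175; the known cells sum to 160, so (4,2) = 15.
Using column 2: 41 + 39 + 15 + 53 + ? → (3,2) = 175 − 148 = 27.
Column 5 must total 175; the given cells sum to 158, so (2,5) = 17.
The remaining cell in main diagonal is (3,3) = 175 − 142 = 33.
Anti-diagonal needs 175; the known cells sum to 124, so (2,4) = 51.
Column 3 must total 175; the given cells sum to 130, so (2,3) = 45.
Column 4 must total 175; the given cells sum to 126, so (3,4) = 49.
Row 2: 39 + 45 + 51 + 17 + ? = 175, so (2,1) = 23.
Row 3 needs 175; the known cells sum to 164, so (3,1) = 11.

35 41 57 13 29 / 23 39 45 51 17 / 11 27 33 49 55 / 59 15 21 37 43 / 47 53 19 25 31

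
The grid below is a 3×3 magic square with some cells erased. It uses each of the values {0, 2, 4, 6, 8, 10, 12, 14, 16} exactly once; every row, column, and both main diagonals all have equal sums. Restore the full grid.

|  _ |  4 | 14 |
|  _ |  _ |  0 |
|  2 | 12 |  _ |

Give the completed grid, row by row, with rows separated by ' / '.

6 4 14 / 16 8 0 / 2 12 10

The 9 entries sum to 72, so each line sums to 72/3 = 24.
Row 1: 4 + 14 + ? = 24, so (1,1) = 6.
The remaining cell in row 3 is (3,3) = 24 − 14 = 10.
Column 1 must total 24; the given cells sum to 8, so (2,1) = 16.
Column 2 needs 24; the known cells sum to 16, so (2,2) = 8.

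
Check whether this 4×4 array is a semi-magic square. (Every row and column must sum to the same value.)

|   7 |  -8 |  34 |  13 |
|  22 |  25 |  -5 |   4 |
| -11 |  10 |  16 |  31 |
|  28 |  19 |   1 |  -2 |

Row 1: 7 + (-8) + 34 + 13 = 46.
Row 2: 22 + 25 + (-5) + 4 = 46.
Row 3: -11 + 10 + 16 + 31 = 46.
Row 4: 28 + 19 + 1 + (-2) = 46.
Column 1: 7 + 22 + (-11) + 28 = 46.
Column 2: -8 + 25 + 10 + 19 = 46.
Column 3: 34 + (-5) + 16 + 1 = 46.
Column 4: 13 + 4 + 31 + (-2) = 46.
All lines sum to 46.

Yes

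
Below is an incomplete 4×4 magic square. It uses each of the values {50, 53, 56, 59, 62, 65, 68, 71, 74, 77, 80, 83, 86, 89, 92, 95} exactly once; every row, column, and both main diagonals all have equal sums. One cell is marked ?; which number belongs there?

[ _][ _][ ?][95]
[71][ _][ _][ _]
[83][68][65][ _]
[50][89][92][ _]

56

The 16 entries sum to 1160, so each line sums to 1160/4 = 290.
From row 3, 290 − (83 + 68 + 65) gives (3,4) = 74.
Row 4 must total 290; the given cells sum to 231, so (4,4) = 59.
Column 1: 71 + 83 + 50 + ? = 290, so (1,1) = 86.
Column 4: 95 + 74 + 59 + ? = 290, so (2,4) = 62.
Main diagonal: 86 + 65 + 59 + ? = 290, so (2,2) = 80.
The remaining cell in anti-diagonal is (2,3) = 290 − 213 = 77.
Column 2 must total 290; the given cells sum to 237, so (1,2) = 53.
From column 3, 290 − (77 + 65 + 92) gives (1,3) = 56.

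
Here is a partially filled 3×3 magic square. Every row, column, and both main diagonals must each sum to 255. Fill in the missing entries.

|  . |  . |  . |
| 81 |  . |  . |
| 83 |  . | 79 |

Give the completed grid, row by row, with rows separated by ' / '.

91 77 87 / 81 85 89 / 83 93 79

Row 3 must total 255; the given cells sum to 162, so (3,2) = 93.
From column 1, 255 − (81 + 83) gives (1,1) = 91.
The remaining cell in main diagonal is (2,2) = 255 − 170 = 85.
Anti-diagonal needs 255; the known cells sum to 168, so (1,3) = 87.
Row 1 needs 255; the known cells sum to 178, so (1,2) = 77.
Row 2 needs 255; the known cells sum to 166, so (2,3) = 89.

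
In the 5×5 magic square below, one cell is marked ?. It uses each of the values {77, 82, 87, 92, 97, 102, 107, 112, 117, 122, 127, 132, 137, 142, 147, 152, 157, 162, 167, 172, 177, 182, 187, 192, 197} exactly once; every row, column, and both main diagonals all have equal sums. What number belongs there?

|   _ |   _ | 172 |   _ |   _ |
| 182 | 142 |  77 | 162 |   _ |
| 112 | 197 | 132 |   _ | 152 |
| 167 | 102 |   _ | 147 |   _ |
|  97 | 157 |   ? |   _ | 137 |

The 25 entries sum to 3425, so each line sums to 3425/5 = 685.
Row 2: 182 + 142 + 77 + 162 + ? = 685, so (2,5) = 122.
From row 3, 685 − (112 + 197 + 132 + 152) gives (3,4) = 92.
Using column 1: 182 + 112 + 167 + 97 + ? → (1,1) = 685 − 558 = 127.
From column 2, 685 − (142 + 197 + 102 + 157) gives (1,2) = 87.
Anti-diagonal must total 685; the given cells sum to 493, so (1,5) = 192.
Row 1 needs 685; the known cells sum to 578, so (1,4) = 107.
Column 4 needs 685; the known cells sum to 508, so (5,4) = 177.
Using column 5: 192 + 122 + 152 + 137 + ? → (4,5) = 685 − 603 = 82.
Row 4 needs 685; the known cells sum to 498, so (4,3) = 187.
The remaining cell in row 5 is (5,3) = 685 − 568 = 117.

117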